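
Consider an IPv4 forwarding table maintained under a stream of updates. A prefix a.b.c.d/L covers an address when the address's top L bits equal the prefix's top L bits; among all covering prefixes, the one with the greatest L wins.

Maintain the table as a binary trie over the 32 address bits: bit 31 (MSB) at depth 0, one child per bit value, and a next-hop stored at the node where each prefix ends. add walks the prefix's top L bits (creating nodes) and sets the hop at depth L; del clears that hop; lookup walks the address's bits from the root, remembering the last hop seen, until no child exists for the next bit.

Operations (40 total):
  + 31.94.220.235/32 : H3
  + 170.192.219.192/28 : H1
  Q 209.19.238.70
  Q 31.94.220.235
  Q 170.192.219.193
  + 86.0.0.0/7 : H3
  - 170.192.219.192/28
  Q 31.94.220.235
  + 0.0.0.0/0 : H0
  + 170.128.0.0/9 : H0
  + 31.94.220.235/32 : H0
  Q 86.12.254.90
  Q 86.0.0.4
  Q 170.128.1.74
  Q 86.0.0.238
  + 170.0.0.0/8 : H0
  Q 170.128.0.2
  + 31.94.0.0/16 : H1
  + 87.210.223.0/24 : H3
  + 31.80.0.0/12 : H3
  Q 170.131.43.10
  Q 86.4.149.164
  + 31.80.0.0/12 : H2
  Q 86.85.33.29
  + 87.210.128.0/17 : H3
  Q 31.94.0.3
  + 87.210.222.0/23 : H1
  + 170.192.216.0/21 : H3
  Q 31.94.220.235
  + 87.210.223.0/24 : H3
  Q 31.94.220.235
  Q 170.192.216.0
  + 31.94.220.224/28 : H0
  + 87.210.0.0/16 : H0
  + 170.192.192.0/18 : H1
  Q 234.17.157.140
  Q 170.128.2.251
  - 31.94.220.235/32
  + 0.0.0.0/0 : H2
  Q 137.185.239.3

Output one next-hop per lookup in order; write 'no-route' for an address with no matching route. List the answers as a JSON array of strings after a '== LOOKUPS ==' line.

Apply in order:
  + 31.94.220.235/32 (H3) depth=32
  + 170.192.219.192/28 (H1) depth=28
  ? 209.19.238.70  path d0:-→d1:-  best=no-route
  ? 31.94.220.235  path d0:-→d1:-→d2:-→d3:-→d4:-→d5:-→d6:-→d7:-→d8:-→d9:-→d10:-→d11:-→d12:-→d13:-→d14:-→d15:-→d16:-→d17:-→d18:-→d19:-→d20:-→d21:-→d22:-→d23:-→d24:-→d25:-→d26:-→d27:-→d28:-→d29:-→d30:-→d31:-→d32:H3  best=H3
  ? 170.192.219.193  path d0:-→d1:-→d2:-→d3:-→d4:-→d5:-→d6:-→d7:-→d8:-→d9:-→d10:-→d11:-→d12:-→d13:-→d14:-→d15:-→d16:-→d17:-→d18:-→d19:-→d20:-→d21:-→d22:-→d23:-→d24:-→d25:-→d26:-→d27:-→d28:H1  best=H1
  + 86.0.0.0/7 (H3) depth=7
  del 170.192.219.192/28 (clear depth 28)
  ? 31.94.220.235  path d0:-→d1:-→d2:-→d3:-→d4:-→d5:-→d6:-→d7:-→d8:-→d9:-→d10:-→d11:-→d12:-→d13:-→d14:-→d15:-→d16:-→d17:-→d18:-→d19:-→d20:-→d21:-→d22:-→d23:-→d24:-→d25:-→d26:-→d27:-→d28:-→d29:-→d30:-→d31:-→d32:H3  best=H3
  + 0.0.0.0/0 (H0) depth=0
  + 170.128.0.0/9 (H0) depth=9
  + 31.94.220.235/32 (H0) depth=32
  ? 86.12.254.90  path d0:H0→d1:-→d2:-→d3:-→d4:-→d5:-→d6:-→d7:H3  best=H3
  ? 86.0.0.4  path d0:H0→d1:-→d2:-→d3:-→d4:-→d5:-→d6:-→d7:H3  best=H3
  ? 170.128.1.74  path d0:H0→d1:-→d2:-→d3:-→d4:-→d5:-→d6:-→d7:-→d8:-→d9:H0  best=H0
  ? 86.0.0.238  path d0:H0→d1:-→d2:-→d3:-→d4:-→d5:-→d6:-→d7:H3  best=H3
  + 170.0.0.0/8 (H0) depth=8
  ? 170.128.0.2  path d0:H0→d1:-→d2:-→d3:-→d4:-→d5:-→d6:-→d7:-→d8:H0→d9:H0  best=H0
  + 31.94.0.0/16 (H1) depth=16
  + 87.210.223.0/24 (H3) depth=24
  + 31.80.0.0/12 (H3) depth=12
  ? 170.131.43.10  path d0:H0→d1:-→d2:-→d3:-→d4:-→d5:-→d6:-→d7:-→d8:H0→d9:H0  best=H0
  ? 86.4.149.164  path d0:H0→d1:-→d2:-→d3:-→d4:-→d5:-→d6:-→d7:H3  best=H3
  + 31.80.0.0/12 (H2) depth=12
  ? 86.85.33.29  path d0:H0→d1:-→d2:-→d3:-→d4:-→d5:-→d6:-→d7:H3  best=H3
  + 87.210.128.0/17 (H3) depth=17
  ? 31.94.0.3  path d0:H0→d1:-→d2:-→d3:-→d4:-→d5:-→d6:-→d7:-→d8:-→d9:-→d10:-→d11:-→d12:H2→d13:-→d14:-→d15:-→d16:H1  best=H1
  + 87.210.222.0/23 (H1) depth=23
  + 170.192.216.0/21 (H3) depth=21
  ? 31.94.220.235  path d0:H0→d1:-→d2:-→d3:-→d4:-→d5:-→d6:-→d7:-→d8:-→d9:-→d10:-→d11:-→d12:H2→d13:-→d14:-→d15:-→d16:H1→d17:-→d18:-→d19:-→d20:-→d21:-→d22:-→d23:-→d24:-→d25:-→d26:-→d27:-→d28:-→d29:-→d30:-→d31:-→d32:H0  best=H0
  + 87.210.223.0/24 (H3) depth=24
  ? 31.94.220.235  path d0:H0→d1:-→d2:-→d3:-→d4:-→d5:-→d6:-→d7:-→d8:-→d9:-→d10:-→d11:-→d12:H2→d13:-→d14:-→d15:-→d16:H1→d17:-→d18:-→d19:-→d20:-→d21:-→d22:-→d23:-→d24:-→d25:-→d26:-→d27:-→d28:-→d29:-→d30:-→d31:-→d32:H0  best=H0
  ? 170.192.216.0  path d0:H0→d1:-→d2:-→d3:-→d4:-→d5:-→d6:-→d7:-→d8:H0→d9:H0→d10:-→d11:-→d12:-→d13:-→d14:-→d15:-→d16:-→d17:-→d18:-→d19:-→d20:-→d21:H3→d22:-  best=H3
  + 31.94.220.224/28 (H0) depth=28
  + 87.210.0.0/16 (H0) depth=16
  + 170.192.192.0/18 (H1) depth=18
  ? 234.17.157.140  path d0:H0→d1:-  best=H0
  ? 170.128.2.251  path d0:H0→d1:-→d2:-→d3:-→d4:-→d5:-→d6:-→d7:-→d8:H0→d9:H0  best=H0
  del 31.94.220.235/32 (clear depth 32)
  + 0.0.0.0/0 (H2) depth=0
  ? 137.185.239.3  path d0:H2→d1:-→d2:-  best=H2

== LOOKUPS ==
["no-route","H3","H1","H3","H3","H3","H0","H3","H0","H0","H3","H3","H1","H0","H0","H3","H0","H0","H2"]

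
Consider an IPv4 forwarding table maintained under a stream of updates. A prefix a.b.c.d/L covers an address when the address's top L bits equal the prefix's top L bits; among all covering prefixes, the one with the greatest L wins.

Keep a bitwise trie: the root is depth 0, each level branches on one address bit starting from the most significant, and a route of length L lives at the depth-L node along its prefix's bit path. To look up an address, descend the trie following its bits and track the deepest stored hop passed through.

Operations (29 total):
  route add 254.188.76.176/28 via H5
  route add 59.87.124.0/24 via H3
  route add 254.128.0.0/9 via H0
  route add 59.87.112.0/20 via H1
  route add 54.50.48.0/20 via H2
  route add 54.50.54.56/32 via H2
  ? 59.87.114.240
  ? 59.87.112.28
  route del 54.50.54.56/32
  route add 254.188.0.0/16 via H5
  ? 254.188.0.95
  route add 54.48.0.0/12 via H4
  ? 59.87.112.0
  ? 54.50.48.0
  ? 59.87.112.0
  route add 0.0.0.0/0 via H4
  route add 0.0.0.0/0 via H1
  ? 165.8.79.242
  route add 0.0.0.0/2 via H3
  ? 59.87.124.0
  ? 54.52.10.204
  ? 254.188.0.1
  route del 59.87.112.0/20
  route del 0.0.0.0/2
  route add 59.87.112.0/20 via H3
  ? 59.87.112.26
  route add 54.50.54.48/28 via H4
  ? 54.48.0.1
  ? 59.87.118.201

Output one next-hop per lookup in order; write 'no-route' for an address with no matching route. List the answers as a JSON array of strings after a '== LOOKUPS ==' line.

Process each operation:
  + 254.188.76.176/28 (H5) depth=28
  + 59.87.124.0/24 (H3) depth=24
  + 254.128.0.0/9 (H0) depth=9
  + 59.87.112.0/20 (H1) depth=20
  + 54.50.48.0/20 (H2) depth=20
  + 54.50.54.56/32 (H2) depth=32
  lookup 59.87.114.240: bits 00111011010101110111 walk d0:-→d1:-→d2:-→d3:-→d4:-→d5:-→d6:-→d7:-→d8:-→d9:-→d10:-→d11:-→d12:-→d13:-→d14:-→d15:-→d16:-→d17:-→d18:-→d19:-→d20:H1 -> H1
  lookup 59.87.112.28: bits 00111011010101110111 walk d0:-→d1:-→d2:-→d3:-→d4:-→d5:-→d6:-→d7:-→d8:-→d9:-→d10:-→d11:-→d12:-→d13:-→d14:-→d15:-→d16:-→d17:-→d18:-→d19:-→d20:H1 -> H1
  - 54.50.54.56/32 clear@32
  + 254.188.0.0/16 (H5) depth=16
  lookup 254.188.0.95: bits 11111110101111000 walk d0:-→d1:-→d2:-→d3:-→d4:-→d5:-→d6:-→d7:-→d8:-→d9:H0→d10:-→d11:-→d12:-→d13:-→d14:-→d15:-→d16:H5→d17:- -> H5
  + 54.48.0.0/12 (H4) depth=12
  lookup 59.87.112.0: bits 00111011010101110111 walk d0:-→d1:-→d2:-→d3:-→d4:-→d5:-→d6:-→d7:-→d8:-→d9:-→d10:-→d11:-→d12:-→d13:-→d14:-→d15:-→d16:-→d17:-→d18:-→d19:-→d20:H1 -> H1
  lookup 54.50.48.0: bits 001101100011001000110 walk d0:-→d1:-→d2:-→d3:-→d4:-→d5:-→d6:-→d7:-→d8:-→d9:-→d10:-→d11:-→d12:H4→d13:-→d14:-→d15:-→d16:-→d17:-→d18:-→d19:-→d20:H2→d21:- -> H2
  lookup 59.87.112.0: bits 00111011010101110111 walk d0:-→d1:-→d2:-→d3:-→d4:-→d5:-→d6:-→d7:-→d8:-→d9:-→d10:-→d11:-→d12:-→d13:-→d14:-→d15:-→d16:-→d17:-→d18:-→d19:-→d20:H1 -> H1
  + 0.0.0.0/0 (H4) depth=0
  + 0.0.0.0/0 (H1) depth=0
  lookup 165.8.79.242: bits 1 walk d0:H1→d1:- -> H1
  + 0.0.0.0/2 (H3) depth=2
  lookup 59.87.124.0: bits 001110110101011101111100 walk d0:H1→d1:-→d2:H3→d3:-→d4:-→d5:-→d6:-→d7:-→d8:-→d9:-→d10:-→d11:-→d12:-→d13:-→d14:-→d15:-→d16:-→d17:-→d18:-→d19:-→d20:H1→d21:-→d22:-→d23:-→d24:H3 -> H3
  lookup 54.52.10.204: bits 0011011000110 walk d0:H1→d1:-→d2:H3→d3:-→d4:-→d5:-→d6:-→d7:-→d8:-→d9:-→d10:-→d11:-→d12:H4→d13:- -> H4
  lookup 254.188.0.1: bits 11111110101111000 walk d0:H1→d1:-→d2:-→d3:-→d4:-→d5:-→d6:-→d7:-→d8:-→d9:H0→d10:-→d11:-→d12:-→d13:-→d14:-→d15:-→d16:H5→d17:- -> H5
  - 59.87.112.0/20 clear@20
  - 0.0.0.0/2 clear@2
  + 59.87.112.0/20 (H3) depth=20
  lookup 59.87.112.26: bits 00111011010101110111 walk d0:H1→d1:-→d2:-→d3:-→d4:-→d5:-→d6:-→d7:-→d8:-→d9:-→d10:-→d11:-→d12:-→d13:-→d14:-→d15:-→d16:-→d17:-→d18:-→d19:-→d20:H3 -> H3
  + 54.50.54.48/28 (H4) depth=28
  lookup 54.48.0.1: bits 00110110001100 walk d0:H1→d1:-→d2:-→d3:-→d4:-→d5:-→d6:-→d7:-→d8:-→d9:-→d10:-→d11:-→d12:H4→d13:-→d14:- -> H4
  lookup 59.87.118.201: bits 00111011010101110111 walk d0:H1→d1:-→d2:-→d3:-→d4:-→d5:-→d6:-→d7:-→d8:-→d9:-→d10:-→d11:-→d12:-→d13:-→d14:-→d15:-→d16:-→d17:-→d18:-→d19:-→d20:H3 -> H3

== LOOKUPS ==
["H1","H1","H5","H1","H2","H1","H1","H3","H4","H5","H3","H4","H3"]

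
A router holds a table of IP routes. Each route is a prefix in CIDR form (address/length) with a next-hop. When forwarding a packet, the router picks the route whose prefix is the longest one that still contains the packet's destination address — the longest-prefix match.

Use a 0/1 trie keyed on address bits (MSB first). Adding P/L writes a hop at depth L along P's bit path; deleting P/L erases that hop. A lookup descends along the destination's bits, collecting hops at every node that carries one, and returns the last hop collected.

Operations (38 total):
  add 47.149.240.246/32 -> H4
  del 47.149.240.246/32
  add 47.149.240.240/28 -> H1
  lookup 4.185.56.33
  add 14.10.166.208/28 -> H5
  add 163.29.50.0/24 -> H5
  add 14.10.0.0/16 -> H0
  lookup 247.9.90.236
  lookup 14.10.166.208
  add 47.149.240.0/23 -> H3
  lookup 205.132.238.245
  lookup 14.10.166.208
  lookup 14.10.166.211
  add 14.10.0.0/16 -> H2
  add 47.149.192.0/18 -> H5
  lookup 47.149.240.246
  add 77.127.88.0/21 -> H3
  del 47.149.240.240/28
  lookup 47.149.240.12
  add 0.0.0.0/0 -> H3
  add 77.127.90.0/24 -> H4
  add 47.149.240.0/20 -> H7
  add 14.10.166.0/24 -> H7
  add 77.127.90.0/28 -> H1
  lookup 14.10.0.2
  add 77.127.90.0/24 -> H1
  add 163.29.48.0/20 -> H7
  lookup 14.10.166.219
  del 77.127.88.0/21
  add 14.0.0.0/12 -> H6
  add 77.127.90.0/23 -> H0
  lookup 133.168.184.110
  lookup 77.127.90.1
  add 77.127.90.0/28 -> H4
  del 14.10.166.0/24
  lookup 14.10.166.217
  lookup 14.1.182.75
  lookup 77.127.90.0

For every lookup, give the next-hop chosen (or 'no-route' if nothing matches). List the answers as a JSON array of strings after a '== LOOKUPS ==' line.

Process each operation:
  add 47.149.240.246/32 -> H4 at depth 32
  del 47.149.240.246/32 (clear depth 32)
  add 47.149.240.240/28 -> H1 at depth 28
  ? 4.185.56.33  path d0:-→d1:-→d2:-  best=no-route
  add 14.10.166.208/28 -> H5 at depth 28
  add 163.29.50.0/24 -> H5 at depth 24
  add 14.10.0.0/16 -> H0 at depth 16
  ? 247.9.90.236  path d0:-→d1:-  best=no-route
  ? 14.10.166.208  path d0:-→d1:-→d2:-→d3:-→d4:-→d5:-→d6:-→d7:-→d8:-→d9:-→d10:-→d11:-→d12:-→d13:-→d14:-→d15:-→d16:H0→d17:-→d18:-→d19:-→d20:-→d21:-→d22:-→d23:-→d24:-→d25:-→d26:-→d27:-→d28:H5  best=H5
  add 47.149.240.0/23 -> H3 at depth 23
  ? 205.132.238.245  path d0:-→d1:-  best=no-route
  ? 14.10.166.208  path d0:-→d1:-→d2:-→d3:-→d4:-→d5:-→d6:-→d7:-→d8:-→d9:-→d10:-→d11:-→d12:-→d13:-→d14:-→d15:-→d16:H0→d17:-→d18:-→d19:-→d20:-→d21:-→d22:-→d23:-→d24:-→d25:-→d26:-→d27:-→d28:H5  best=H5
  ? 14.10.166.211  path d0:-→d1:-→d2:-→d3:-→d4:-→d5:-→d6:-→d7:-→d8:-→d9:-→d10:-→d11:-→d12:-→d13:-→d14:-→d15:-→d16:H0→d17:-→d18:-→d19:-→d20:-→d21:-→d22:-→d23:-→d24:-→d25:-→d26:-→d27:-→d28:H5  best=H5
  add 14.10.0.0/16 -> H2 at depth 16
  add 47.149.192.0/18 -> H5 at depth 18
  ? 47.149.240.246  path d0:-→d1:-→d2:-→d3:-→d4:-→d5:-→d6:-→d7:-→d8:-→d9:-→d10:-→d11:-→d12:-→d13:-→d14:-→d15:-→d16:-→d17:-→d18:H5→d19:-→d20:-→d21:-→d22:-→d23:H3→d24:-→d25:-→d26:-→d27:-→d28:H1→d29:-→d30:-→d31:-→d32:-  best=H1
  add 77.127.88.0/21 -> H3 at depth 21
  del 47.149.240.240/28 (clear depth 28)
  ? 47.149.240.12  path d0:-→d1:-→d2:-→d3:-→d4:-→d5:-→d6:-→d7:-→d8:-→d9:-→d10:-→d11:-→d12:-→d13:-→d14:-→d15:-→d16:-→d17:-→d18:H5→d19:-→d20:-→d21:-→d22:-→d23:H3→d24:-  best=H3
  add 0.0.0.0/0 -> H3 at depth 0
  add 77.127.90.0/24 -> H4 at depth 24
  add 47.149.240.0/20 -> H7 at depth 20
  add 14.10.166.0/24 -> H7 at depth 24
  add 77.127.90.0/28 -> H1 at depth 28
  ? 14.10.0.2  path d0:H3→d1:-→d2:-→d3:-→d4:-→d5:-→d6:-→d7:-→d8:-→d9:-→d10:-→d11:-→d12:-→d13:-→d14:-→d15:-→d16:H2  best=H2
  add 77.127.90.0/24 -> H1 at depth 24
  add 163.29.48.0/20 -> H7 at depth 20
  ? 14.10.166.219  path d0:H3→d1:-→d2:-→d3:-→d4:-→d5:-→d6:-→d7:-→d8:-→d9:-→d10:-→d11:-→d12:-→d13:-→d14:-→d15:-→d16:H2→d17:-→d18:-→d19:-→d20:-→d21:-→d22:-→d23:-→d24:H7→d25:-→d26:-→d27:-→d28:H5  best=H5
  del 77.127.88.0/21 (clear depth 21)
  add 14.0.0.0/12 -> H6 at depth 12
  add 77.127.90.0/23 -> H0 at depth 23
  ? 133.168.184.110  path d0:H3→d1:-→d2:-  best=H3
  ? 77.127.90.1  path d0:H3→d1:-→d2:-→d3:-→d4:-→d5:-→d6:-→d7:-→d8:-→d9:-→d10:-→d11:-→d12:-→d13:-→d14:-→d15:-→d16:-→d17:-→d18:-→d19:-→d20:-→d21:-→d22:-→d23:H0→d24:H1→d25:-→d26:-→d27:-→d28:H1  best=H1
  add 77.127.90.0/28 -> H4 at depth 28
  del 14.10.166.0/24 (clear depth 24)
  ? 14.10.166.217  path d0:H3→d1:-→d2:-→d3:-→d4:-→d5:-→d6:-→d7:-→d8:-→d9:-→d10:-→d11:-→d12:H6→d13:-→d14:-→d15:-→d16:H2→d17:-→d18:-→d19:-→d20:-→d21:-→d22:-→d23:-→d24:-→d25:-→d26:-→d27:-→d28:H5  best=H5
  ? 14.1.182.75  path d0:H3→d1:-→d2:-→d3:-→d4:-→d5:-→d6:-→d7:-→d8:-→d9:-→d10:-→d11:-→d12:H6  best=H6
  ? 77.127.90.0  path d0:H3→d1:-→d2:-→d3:-→d4:-→d5:-→d6:-→d7:-→d8:-→d9:-→d10:-→d11:-→d12:-→d13:-→d14:-→d15:-→d16:-→d17:-→d18:-→d19:-→d20:-→d21:-→d22:-→d23:H0→d24:H1→d25:-→d26:-→d27:-→d28:H4  best=H4

== LOOKUPS ==
["no-route","no-route","H5","no-route","H5","H5","H1","H3","H2","H5","H3","H1","H5","H6","H4"]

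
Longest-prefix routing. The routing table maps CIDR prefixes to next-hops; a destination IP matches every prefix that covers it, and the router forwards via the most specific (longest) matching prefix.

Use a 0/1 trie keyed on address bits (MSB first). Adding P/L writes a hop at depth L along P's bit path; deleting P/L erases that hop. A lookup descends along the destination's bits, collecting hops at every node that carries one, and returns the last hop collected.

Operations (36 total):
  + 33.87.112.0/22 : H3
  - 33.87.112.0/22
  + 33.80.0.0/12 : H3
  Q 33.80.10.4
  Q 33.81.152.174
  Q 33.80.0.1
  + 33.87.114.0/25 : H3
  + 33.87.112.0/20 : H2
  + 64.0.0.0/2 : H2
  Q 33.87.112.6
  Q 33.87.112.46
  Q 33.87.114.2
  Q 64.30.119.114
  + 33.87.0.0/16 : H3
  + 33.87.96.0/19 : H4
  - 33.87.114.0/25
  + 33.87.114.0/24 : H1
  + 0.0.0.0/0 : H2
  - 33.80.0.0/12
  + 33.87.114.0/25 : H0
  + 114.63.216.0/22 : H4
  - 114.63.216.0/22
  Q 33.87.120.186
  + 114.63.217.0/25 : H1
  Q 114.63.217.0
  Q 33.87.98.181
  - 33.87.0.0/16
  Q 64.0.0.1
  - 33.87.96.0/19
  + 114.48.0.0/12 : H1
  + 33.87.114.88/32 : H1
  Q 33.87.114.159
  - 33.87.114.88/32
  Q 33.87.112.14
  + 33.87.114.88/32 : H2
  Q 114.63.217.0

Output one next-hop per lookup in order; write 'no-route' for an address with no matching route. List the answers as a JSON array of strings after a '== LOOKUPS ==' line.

Process each operation:
  add 33.87.112.0/22 -> H3 at depth 22
  - 33.87.112.0/22 clear@22
  add 33.80.0.0/12 -> H3 at depth 12
  lookup 33.80.10.4: bits 0010000101010 walk d0:-→d1:-→d2:-→d3:-→d4:-→d5:-→d6:-→d7:-→d8:-→d9:-→d10:-→d11:-→d12:H3→d13:- -> H3
  lookup 33.81.152.174: bits 0010000101010 walk d0:-→d1:-→d2:-→d3:-→d4:-→d5:-→d6:-→d7:-→d8:-→d9:-→d10:-→d11:-→d12:H3→d13:- -> H3
  lookup 33.80.0.1: bits 0010000101010 walk d0:-→d1:-→d2:-→d3:-→d4:-→d5:-→d6:-→d7:-→d8:-→d9:-→d10:-→d11:-→d12:H3→d13:- -> H3
  add 33.87.114.0/25 -> H3 at depth 25
  add 33.87.112.0/20 -> H2 at depth 20
  add 64.0.0.0/2 -> H2 at depth 2
  lookup 33.87.112.6: bits 0010000101010111011100 walk d0:-→d1:-→d2:-→d3:-→d4:-→d5:-→d6:-→d7:-→d8:-→d9:-→d10:-→d11:-→d12:H3→d13:-→d14:-→d15:-→d16:-→d17:-→d18:-→d19:-→d20:H2→d21:-→d22:- -> H2
  lookup 33.87.112.46: bits 0010000101010111011100 walk d0:-→d1:-→d2:-→d3:-→d4:-→d5:-→d6:-→d7:-→d8:-→d9:-→d10:-→d11:-→d12:H3→d13:-→d14:-→d15:-→d16:-→d17:-→d18:-→d19:-→d20:H2→d21:-→d22:- -> H2
  lookup 33.87.114.2: bits 0010000101010111011100100 walk d0:-→d1:-→d2:-→d3:-→d4:-→d5:-→d6:-→d7:-→d8:-→d9:-→d10:-→d11:-→d12:H3→d13:-→d14:-→d15:-→d16:-→d17:-→d18:-→d19:-→d20:H2→d21:-→d22:-→d23:-→d24:-→d25:H3 -> H3
  lookup 64.30.119.114: bits 01 walk d0:-→d1:-→d2:H2 -> H2
  add 33.87.0.0/16 -> H3 at depth 16
  add 33.87.96.0/19 -> H4 at depth 19
  - 33.87.114.0/25 clear@25
  add 33.87.114.0/24 -> H1 at depth 24
  add 0.0.0.0/0 -> H2 at depth 0
  - 33.80.0.0/12 clear@12
  add 33.87.114.0/25 -> H0 at depth 25
  add 114.63.216.0/22 -> H4 at depth 22
  - 114.63.216.0/22 clear@22
  lookup 33.87.120.186: bits 00100001010101110111 walk d0:H2→d1:-→d2:-→d3:-→d4:-→d5:-→d6:-→d7:-→d8:-→d9:-→d10:-→d11:-→d12:-→d13:-→d14:-→d15:-→d16:H3→d17:-→d18:-→d19:H4→d20:H2 -> H2
  add 114.63.217.0/25 -> H1 at depth 25
  lookup 114.63.217.0: bits 0111001000111111110110010 walk d0:H2→d1:-→d2:H2→d3:-→d4:-→d5:-→d6:-→d7:-→d8:-→d9:-→d10:-→d11:-→d12:-→d13:-→d14:-→d15:-→d16:-→d17:-→d18:-→d19:-→d20:-→d21:-→d22:-→d23:-→d24:-→d25:H1 -> H1
  lookup 33.87.98.181: bits 0010000101010111011 walk d0:H2→d1:-→d2:-→d3:-→d4:-→d5:-→d6:-→d7:-→d8:-→d9:-→d10:-→d11:-→d12:-→d13:-→d14:-→d15:-→d16:H3→d17:-→d18:-→d19:H4 -> H4
  - 33.87.0.0/16 clear@16
  lookup 64.0.0.1: bits 01 walk d0:H2→d1:-→d2:H2 -> H2
  - 33.87.96.0/19 clear@19
  add 114.48.0.0/12 -> H1 at depth 12
  add 33.87.114.88/32 -> H1 at depth 32
  lookup 33.87.114.159: bits 001000010101011101110010 walk d0:H2→d1:-→d2:-→d3:-→d4:-→d5:-→d6:-→d7:-→d8:-→d9:-→d10:-→d11:-→d12:-→d13:-→d14:-→d15:-→d16:-→d17:-→d18:-→d19:-→d20:H2→d21:-→d22:-→d23:-→d24:H1 -> H1
  - 33.87.114.88/32 clear@32
  lookup 33.87.112.14: bits 0010000101010111011100 walk d0:H2→d1:-→d2:-→d3:-→d4:-→d5:-→d6:-→d7:-→d8:-→d9:-→d10:-→d11:-→d12:-→d13:-→d14:-→d15:-→d16:-→d17:-→d18:-→d19:-→d20:H2→d21:-→d22:- -> H2
  add 33.87.114.88/32 -> H2 at depth 32
  lookup 114.63.217.0: bits 0111001000111111110110010 walk d0:H2→d1:-→d2:H2→d3:-→d4:-→d5:-→d6:-→d7:-→d8:-→d9:-→d10:-→d11:-→d12:H1→d13:-→d14:-→d15:-→d16:-→d17:-→d18:-→d19:-→d20:-→d21:-→d22:-→d23:-→d24:-→d25:H1 -> H1

== LOOKUPS ==
["H3","H3","H3","H2","H2","H3","H2","H2","H1","H4","H2","H1","H2","H1"]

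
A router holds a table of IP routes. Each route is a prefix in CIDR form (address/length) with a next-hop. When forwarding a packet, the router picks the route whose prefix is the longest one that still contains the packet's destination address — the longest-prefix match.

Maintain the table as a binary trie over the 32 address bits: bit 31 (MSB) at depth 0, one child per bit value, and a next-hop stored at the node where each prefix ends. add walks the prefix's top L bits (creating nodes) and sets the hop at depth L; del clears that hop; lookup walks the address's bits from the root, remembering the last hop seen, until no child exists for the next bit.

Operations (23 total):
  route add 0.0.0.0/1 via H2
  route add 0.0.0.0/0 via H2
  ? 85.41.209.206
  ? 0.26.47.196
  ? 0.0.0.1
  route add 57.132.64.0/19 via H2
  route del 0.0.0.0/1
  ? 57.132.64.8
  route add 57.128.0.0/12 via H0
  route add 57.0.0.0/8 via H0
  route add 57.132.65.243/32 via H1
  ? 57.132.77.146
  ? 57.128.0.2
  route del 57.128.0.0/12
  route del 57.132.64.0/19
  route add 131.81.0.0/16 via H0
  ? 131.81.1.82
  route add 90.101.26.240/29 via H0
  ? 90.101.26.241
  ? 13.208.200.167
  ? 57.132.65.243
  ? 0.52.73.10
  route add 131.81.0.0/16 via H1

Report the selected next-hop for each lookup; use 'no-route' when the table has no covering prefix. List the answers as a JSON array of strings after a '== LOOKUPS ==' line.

Trace:
  + 0.0.0.0/1 (H2) depth=1
  + 0.0.0.0/0 (H2) depth=0
  lookup 85.41.209.206: bits 0 walk d0:H2→d1:H2 -> H2
  lookup 0.26.47.196: bits 0 walk d0:H2→d1:H2 -> H2
  lookup 0.0.0.1: bits 0 walk d0:H2→d1:H2 -> H2
  + 57.132.64.0/19 (H2) depth=19
  del 0.0.0.0/1 (clear depth 1)
  lookup 57.132.64.8: bits 0011100110000100010 walk d0:H2→d1:-→d2:-→d3:-→d4:-→d5:-→d6:-→d7:-→d8:-→d9:-→d10:-→d11:-→d12:-→d13:-→d14:-→d15:-→d16:-→d17:-→d18:-→d19:H2 -> H2
  + 57.128.0.0/12 (H0) depth=12
  + 57.0.0.0/8 (H0) depth=8
  + 57.132.65.243/32 (H1) depth=32
  lookup 57.132.77.146: bits 00111001100001000100 walk d0:H2→d1:-→d2:-→d3:-→d4:-→d5:-→d6:-→d7:-→d8:H0→d9:-→d10:-→d11:-→d12:H0→d13:-→d14:-→d15:-→d16:-→d17:-→d18:-→d19:H2→d20:- -> H2
  lookup 57.128.0.2: bits 0011100110000 walk d0:H2→d1:-→d2:-→d3:-→d4:-→d5:-→d6:-→d7:-→d8:H0→d9:-→d10:-→d11:-→d12:H0→d13:- -> H0
  del 57.128.0.0/12 (clear depth 12)
  del 57.132.64.0/19 (clear depth 19)
  + 131.81.0.0/16 (H0) depth=16
  lookup 131.81.1.82: bits 1000001101010001 walk d0:H2→d1:-→d2:-→d3:-→d4:-→d5:-→d6:-→d7:-→d8:-→d9:-→d10:-→d11:-→d12:-→d13:-→d14:-→d15:-→d16:H0 -> H0
  + 90.101.26.240/29 (H0) depth=29
  lookup 90.101.26.241: bits 01011010011001010001101011110 walk d0:H2→d1:-→d2:-→d3:-→d4:-→d5:-→d6:-→d7:-→d8:-→d9:-→d10:-→d11:-→d12:-→d13:-→d14:-→d15:-→d16:-→d17:-→d18:-→d19:-→d20:-→d21:-→d22:-→d23:-→d24:-→d25:-→d26:-→d27:-→d28:-→d29:H0 -> H0
  lookup 13.208.200.167: bits 00 walk d0:H2→d1:-→d2:- -> H2
  lookup 57.132.65.243: bits 00111001100001000100000111110011 walk d0:H2→d1:-→d2:-→d3:-→d4:-→d5:-→d6:-→d7:-→d8:H0→d9:-→d10:-→d11:-→d12:-→d13:-→d14:-→d15:-→d16:-→d17:-→d18:-→d19:-→d20:-→d21:-→d22:-→d23:-→d24:-→d25:-→d26:-→d27:-→d28:-→d29:-→d30:-→d31:-→d32:H1 -> H1
  lookup 0.52.73.10: bits 00 walk d0:H2→d1:-→d2:- -> H2
  + 131.81.0.0/16 (H1) depth=16

== LOOKUPS ==
["H2","H2","H2","H2","H2","H0","H0","H0","H2","H1","H2"]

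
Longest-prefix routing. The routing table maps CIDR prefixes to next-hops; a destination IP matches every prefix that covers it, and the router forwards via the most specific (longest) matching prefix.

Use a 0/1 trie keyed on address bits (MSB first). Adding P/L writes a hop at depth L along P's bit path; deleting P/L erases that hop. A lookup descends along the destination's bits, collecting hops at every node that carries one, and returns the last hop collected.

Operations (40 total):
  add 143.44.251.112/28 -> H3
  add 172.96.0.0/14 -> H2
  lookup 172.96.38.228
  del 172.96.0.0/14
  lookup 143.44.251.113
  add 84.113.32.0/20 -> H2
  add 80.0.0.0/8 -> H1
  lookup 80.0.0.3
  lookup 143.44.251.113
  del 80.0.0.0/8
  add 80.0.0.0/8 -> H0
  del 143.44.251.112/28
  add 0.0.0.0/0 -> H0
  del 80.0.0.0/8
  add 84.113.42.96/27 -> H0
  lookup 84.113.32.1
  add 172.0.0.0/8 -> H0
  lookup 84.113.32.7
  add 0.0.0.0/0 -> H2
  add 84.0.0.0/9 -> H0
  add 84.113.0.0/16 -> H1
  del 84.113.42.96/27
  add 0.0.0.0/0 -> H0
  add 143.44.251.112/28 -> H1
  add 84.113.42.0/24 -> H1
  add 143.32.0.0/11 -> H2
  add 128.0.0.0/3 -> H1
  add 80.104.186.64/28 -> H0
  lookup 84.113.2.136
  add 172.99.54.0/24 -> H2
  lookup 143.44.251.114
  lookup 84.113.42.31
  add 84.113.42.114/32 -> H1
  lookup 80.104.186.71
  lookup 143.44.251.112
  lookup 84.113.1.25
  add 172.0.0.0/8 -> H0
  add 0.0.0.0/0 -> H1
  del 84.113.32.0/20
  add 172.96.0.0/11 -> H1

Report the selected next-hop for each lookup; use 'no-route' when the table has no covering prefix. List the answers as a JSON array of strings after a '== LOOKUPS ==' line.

Apply in order:
  add 143.44.251.112/28 -> H3 at depth 28
  add 172.96.0.0/14 -> H2 at depth 14
  Q 172.96.38.228: descend 10101100011000 ; hops seen [H2] ; pick H2
  del 172.96.0.0/14 (clear depth 14)
  Q 143.44.251.113: descend 1000111100101100111110110111 ; hops seen [H3] ; pick H3
  add 84.113.32.0/20 -> H2 at depth 20
  add 80.0.0.0/8 -> H1 at depth 8
  Q 80.0.0.3: descend 01010000 ; hops seen [H1] ; pick H1
  Q 143.44.251.113: descend 1000111100101100111110110111 ; hops seen [H3] ; pick H3
  del 80.0.0.0/8 (clear depth 8)
  add 80.0.0.0/8 -> H0 at depth 8
  del 143.44.251.112/28 (clear depth 28)
  add 0.0.0.0/0 -> H0 at depth 0
  del 80.0.0.0/8 (clear depth 8)
  add 84.113.42.96/27 -> H0 at depth 27
  Q 84.113.32.1: descend 01010100011100010010 ; hops seen [H0,H2] ; pick H2
  add 172.0.0.0/8 -> H0 at depth 8
  Q 84.113.32.7: descend 01010100011100010010 ; hops seen [H0,H2] ; pick H2
  add 0.0.0.0/0 -> H2 at depth 0
  add 84.0.0.0/9 -> H0 at depth 9
  add 84.113.0.0/16 -> H1 at depth 16
  del 84.113.42.96/27 (clear depth 27)
  add 0.0.0.0/0 -> H0 at depth 0
  add 143.44.251.112/28 -> H1 at depth 28
  add 84.113.42.0/24 -> H1 at depth 24
  add 143.32.0.0/11 -> H2 at depth 11
  add 128.0.0.0/3 -> H1 at depth 3
  add 80.104.186.64/28 -> H0 at depth 28
  Q 84.113.2.136: descend 010101000111000100 ; hops seen [H0,H0,H1] ; pick H1
  add 172.99.54.0/24 -> H2 at depth 24
  Q 143.44.251.114: descend 1000111100101100111110110111 ; hops seen [H0,H1,H2,H1] ; pick H1
  Q 84.113.42.31: descend 0101010001110001001010100 ; hops seen [H0,H0,H1,H2,H1] ; pick H1
  add 84.113.42.114/32 -> H1 at depth 32
  Q 80.104.186.71: descend 0101000001101000101110100100 ; hops seen [H0,H0] ; pick H0
  Q 143.44.251.112: descend 1000111100101100111110110111 ; hops seen [H0,H1,H2,H1] ; pick H1
  Q 84.113.1.25: descend 010101000111000100 ; hops seen [H0,H0,H1] ; pick H1
  add 172.0.0.0/8 -> H0 at depth 8
  add 0.0.0.0/0 -> H1 at depth 0
  del 84.113.32.0/20 (clear depth 20)
  add 172.96.0.0/11 -> H1 at depth 11

== LOOKUPS ==
["H2","H3","H1","H3","H2","H2","H1","H1","H1","H0","H1","H1"]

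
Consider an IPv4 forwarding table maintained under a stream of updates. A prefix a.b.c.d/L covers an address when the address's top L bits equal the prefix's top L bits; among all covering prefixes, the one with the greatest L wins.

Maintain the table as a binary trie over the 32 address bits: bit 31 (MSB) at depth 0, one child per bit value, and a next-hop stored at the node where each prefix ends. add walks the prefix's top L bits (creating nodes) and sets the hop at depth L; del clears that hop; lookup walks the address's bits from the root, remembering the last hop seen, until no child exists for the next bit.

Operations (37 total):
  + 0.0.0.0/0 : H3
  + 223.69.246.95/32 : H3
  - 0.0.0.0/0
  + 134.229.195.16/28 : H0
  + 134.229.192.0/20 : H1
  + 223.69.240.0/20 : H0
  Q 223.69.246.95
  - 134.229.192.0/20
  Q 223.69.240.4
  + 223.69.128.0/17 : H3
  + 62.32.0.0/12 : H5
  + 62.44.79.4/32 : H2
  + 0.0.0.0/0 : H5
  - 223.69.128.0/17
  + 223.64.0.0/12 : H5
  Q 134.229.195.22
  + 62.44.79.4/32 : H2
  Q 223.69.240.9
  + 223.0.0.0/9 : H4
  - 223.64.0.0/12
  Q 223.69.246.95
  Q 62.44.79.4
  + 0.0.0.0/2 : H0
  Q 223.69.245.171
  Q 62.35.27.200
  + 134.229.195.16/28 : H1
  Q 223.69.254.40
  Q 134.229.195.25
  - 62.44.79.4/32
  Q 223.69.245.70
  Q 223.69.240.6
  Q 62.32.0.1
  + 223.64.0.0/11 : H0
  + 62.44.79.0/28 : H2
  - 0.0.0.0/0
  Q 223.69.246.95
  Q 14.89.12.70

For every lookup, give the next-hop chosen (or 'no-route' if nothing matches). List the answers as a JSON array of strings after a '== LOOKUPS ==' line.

Apply in order:
  add 0.0.0.0/0 -> H3 at depth 0
  add 223.69.246.95/32 -> H3 at depth 32
  del 0.0.0.0/0 (clear depth 0)
  add 134.229.195.16/28 -> H0 at depth 28
  add 134.229.192.0/20 -> H1 at depth 20
  add 223.69.240.0/20 -> H0 at depth 20
  Q 223.69.246.95: descend 11011111010001011111011001011111 ; hops seen [H0,H3] ; pick H3
  del 134.229.192.0/20 (clear depth 20)
  Q 223.69.240.4: descend 110111110100010111110 ; hops seen [H0] ; pick H0
  add 223.69.128.0/17 -> H3 at depth 17
  add 62.32.0.0/12 -> H5 at depth 12
  add 62.44.79.4/32 -> H2 at depth 32
  add 0.0.0.0/0 -> H5 at depth 0
  del 223.69.128.0/17 (clear depth 17)
  add 223.64.0.0/12 -> H5 at depth 12
  Q 134.229.195.22: descend 1000011011100101110000110001 ; hops seen [H5,H0] ; pick H0
  add 62.44.79.4/32 -> H2 at depth 32
  Q 223.69.240.9: descend 110111110100010111110 ; hops seen [H5,H5,H0] ; pick H0
  add 223.0.0.0/9 -> H4 at depth 9
  del 223.64.0.0/12 (clear depth 12)
  Q 223.69.246.95: descend 11011111010001011111011001011111 ; hops seen [H5,H4,H0,H3] ; pick H3
  Q 62.44.79.4: descend 00111110001011000100111100000100 ; hops seen [H5,H5,H2] ; pick H2
  add 0.0.0.0/2 -> H0 at depth 2
  Q 223.69.245.171: descend 1101111101000101111101 ; hops seen [H5,H4,H0] ; pick H0
  Q 62.35.27.200: descend 001111100010 ; hops seen [H5,H0,H5] ; pick H5
  add 134.229.195.16/28 -> H1 at depth 28
  Q 223.69.254.40: descend 11011111010001011111 ; hops seen [H5,H4,H0] ; pick H0
  Q 134.229.195.25: descend 1000011011100101110000110001 ; hops seen [H5,H1] ; pick H1
  del 62.44.79.4/32 (clear depth 32)
  Q 223.69.245.70: descend 1101111101000101111101 ; hops seen [H5,H4,H0] ; pick H0
  Q 223.69.240.6: descend 110111110100010111110 ; hops seen [H5,H4,H0] ; pick H0
  Q 62.32.0.1: descend 001111100010 ; hops seen [H5,H0,H5] ; pick H5
  add 223.64.0.0/11 -> H0 at depth 11
  add 62.44.79.0/28 -> H2 at depth 28
  del 0.0.0.0/0 (clear depth 0)
  Q 223.69.246.95: descend 11011111010001011111011001011111 ; hops seen [H4,H0,H0,H3] ; pick H3
  Q 14.89.12.70: descend 00 ; hops seen [H0] ; pick H0

== LOOKUPS ==
["H3","H0","H0","H0","H3","H2","H0","H5","H0","H1","H0","H0","H5","H3","H0"]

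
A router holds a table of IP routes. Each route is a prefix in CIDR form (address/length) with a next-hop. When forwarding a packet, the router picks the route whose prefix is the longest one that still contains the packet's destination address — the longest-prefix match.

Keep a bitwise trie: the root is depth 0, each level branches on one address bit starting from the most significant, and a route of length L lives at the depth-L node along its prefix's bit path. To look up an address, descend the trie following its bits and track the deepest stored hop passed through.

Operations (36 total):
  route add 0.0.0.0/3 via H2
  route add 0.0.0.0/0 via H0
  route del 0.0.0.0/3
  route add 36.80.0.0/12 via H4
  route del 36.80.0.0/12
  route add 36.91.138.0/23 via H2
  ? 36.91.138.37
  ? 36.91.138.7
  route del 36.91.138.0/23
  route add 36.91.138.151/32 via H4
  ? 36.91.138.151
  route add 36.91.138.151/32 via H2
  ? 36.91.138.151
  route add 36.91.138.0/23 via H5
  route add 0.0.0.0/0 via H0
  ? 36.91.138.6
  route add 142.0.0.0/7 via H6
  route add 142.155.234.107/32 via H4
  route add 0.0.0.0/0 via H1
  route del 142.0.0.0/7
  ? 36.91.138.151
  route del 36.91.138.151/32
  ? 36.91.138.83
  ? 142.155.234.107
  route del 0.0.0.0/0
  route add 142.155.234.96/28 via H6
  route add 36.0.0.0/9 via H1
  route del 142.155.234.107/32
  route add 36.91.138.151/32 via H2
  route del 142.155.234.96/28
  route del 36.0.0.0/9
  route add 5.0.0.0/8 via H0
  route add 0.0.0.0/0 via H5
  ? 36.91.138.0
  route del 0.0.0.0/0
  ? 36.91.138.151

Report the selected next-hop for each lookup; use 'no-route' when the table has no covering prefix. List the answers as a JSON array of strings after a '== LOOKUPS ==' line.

Apply in order:
  + 0.0.0.0/3 (H2) depth=3
  + 0.0.0.0/0 (H0) depth=0
  - 0.0.0.0/3 clear@3
  + 36.80.0.0/12 (H4) depth=12
  - 36.80.0.0/12 clear@12
  + 36.91.138.0/23 (H2) depth=23
  Q 36.91.138.37: descend 00100100010110111000101 ; hops seen [H0,H2] ; pick H2
  Q 36.91.138.7: descend 00100100010110111000101 ; hops seen [H0,H2] ; pick H2
  - 36.91.138.0/23 clear@23
  + 36.91.138.151/32 (H4) depth=32
  Q 36.91.138.151: descend 00100100010110111000101010010111 ; hops seen [H0,H4] ; pick H4
  + 36.91.138.151/32 (H2) depth=32
  Q 36.91.138.151: descend 00100100010110111000101010010111 ; hops seen [H0,H2] ; pick H2
  + 36.91.138.0/23 (H5) depth=23
  + 0.0.0.0/0 (H0) depth=0
  Q 36.91.138.6: descend 001001000101101110001010 ; hops seen [H0,H5] ; pick H5
  + 142.0.0.0/7 (H6) depth=7
  + 142.155.234.107/32 (H4) depth=32
  + 0.0.0.0/0 (H1) depth=0
  - 142.0.0.0/7 clear@7
  Q 36.91.138.151: descend 00100100010110111000101010010111 ; hops seen [H1,H5,H2] ; pick H2
  - 36.91.138.151/32 clear@32
  Q 36.91.138.83: descend 001001000101101110001010 ; hops seen [H1,H5] ; pick H5
  Q 142.155.234.107: descend 10001110100110111110101001101011 ; hops seen [H1,H4] ; pick H4
  - 0.0.0.0/0 clear@0
  + 142.155.234.96/28 (H6) depth=28
  + 36.0.0.0/9 (H1) depth=9
  - 142.155.234.107/32 clear@32
  + 36.91.138.151/32 (H2) depth=32
  - 142.155.234.96/28 clear@28
  - 36.0.0.0/9 clear@9
  + 5.0.0.0/8 (H0) depth=8
  + 0.0.0.0/0 (H5) depth=0
  Q 36.91.138.0: descend 001001000101101110001010 ; hops seen [H5,H5] ; pick H5
  - 0.0.0.0/0 clear@0
  Q 36.91.138.151: descend 00100100010110111000101010010111 ; hops seen [H5,H2] ; pick H2

== LOOKUPS ==
["H2","H2","H4","H2","H5","H2","H5","H4","H5","H2"]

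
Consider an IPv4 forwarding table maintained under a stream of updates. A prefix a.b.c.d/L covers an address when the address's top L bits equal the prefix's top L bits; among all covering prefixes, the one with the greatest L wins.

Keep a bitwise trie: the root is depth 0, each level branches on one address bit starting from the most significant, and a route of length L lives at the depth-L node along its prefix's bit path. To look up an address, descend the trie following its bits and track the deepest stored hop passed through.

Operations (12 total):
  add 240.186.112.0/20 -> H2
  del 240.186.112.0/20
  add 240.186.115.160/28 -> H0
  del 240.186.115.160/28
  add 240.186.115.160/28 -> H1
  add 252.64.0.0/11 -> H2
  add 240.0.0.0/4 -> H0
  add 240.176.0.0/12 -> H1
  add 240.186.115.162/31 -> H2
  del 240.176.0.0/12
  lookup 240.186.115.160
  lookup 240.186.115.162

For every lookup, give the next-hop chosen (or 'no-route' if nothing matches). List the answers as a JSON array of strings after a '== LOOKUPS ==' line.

Trace:
  + 240.186.112.0/20 (H2) depth=20
  del 240.186.112.0/20 (clear depth 20)
  + 240.186.115.160/28 (H0) depth=28
  del 240.186.115.160/28 (clear depth 28)
  + 240.186.115.160/28 (H1) depth=28
  + 252.64.0.0/11 (H2) depth=11
  + 240.0.0.0/4 (H0) depth=4
  + 240.176.0.0/12 (H1) depth=12
  + 240.186.115.162/31 (H2) depth=31
  del 240.176.0.0/12 (clear depth 12)
  lookup 240.186.115.160: bits 111100001011101001110011101000 walk d0:-→d1:-→d2:-→d3:-→d4:H0→d5:-→d6:-→d7:-→d8:-→d9:-→d10:-→d11:-→d12:-→d13:-→d14:-→d15:-→d16:-→d17:-→d18:-→d19:-→d20:-→d21:-→d22:-→d23:-→d24:-→d25:-→d26:-→d27:-→d28:H1→d29:-→d30:- -> H1
  lookup 240.186.115.162: bits 1111000010111010011100111010001 walk d0:-→d1:-→d2:-→d3:-→d4:H0→d5:-→d6:-→d7:-→d8:-→d9:-→d10:-→d11:-→d12:-→d13:-→d14:-→d15:-→d16:-→d17:-→d18:-→d19:-→d20:-→d21:-→d22:-→d23:-→d24:-→d25:-→d26:-→d27:-→d28:H1→d29:-→d30:-→d31:H2 -> H2

== LOOKUPS ==
["H1","H2"]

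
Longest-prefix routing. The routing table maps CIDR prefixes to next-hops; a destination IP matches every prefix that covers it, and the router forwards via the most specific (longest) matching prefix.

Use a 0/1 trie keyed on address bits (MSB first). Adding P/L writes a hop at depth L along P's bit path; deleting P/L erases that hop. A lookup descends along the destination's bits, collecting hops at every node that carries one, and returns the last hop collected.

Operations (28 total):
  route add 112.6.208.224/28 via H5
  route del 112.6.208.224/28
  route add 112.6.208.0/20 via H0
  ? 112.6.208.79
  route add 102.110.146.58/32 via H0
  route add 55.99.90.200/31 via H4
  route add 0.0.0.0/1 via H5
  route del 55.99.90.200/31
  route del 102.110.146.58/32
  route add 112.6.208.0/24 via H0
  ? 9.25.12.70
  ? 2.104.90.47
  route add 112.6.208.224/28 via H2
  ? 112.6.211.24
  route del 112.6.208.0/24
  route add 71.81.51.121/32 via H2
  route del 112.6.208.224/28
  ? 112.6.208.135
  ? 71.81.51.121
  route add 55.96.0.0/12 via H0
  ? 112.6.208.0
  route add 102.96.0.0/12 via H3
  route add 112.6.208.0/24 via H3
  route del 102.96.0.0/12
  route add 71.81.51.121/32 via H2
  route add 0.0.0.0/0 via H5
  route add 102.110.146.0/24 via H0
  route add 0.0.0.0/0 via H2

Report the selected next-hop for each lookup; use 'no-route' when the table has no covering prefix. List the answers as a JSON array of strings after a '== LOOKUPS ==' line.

Apply in order:
  + 112.6.208.224/28 (H5) depth=28
  - 112.6.208.224/28 clear@28
  + 112.6.208.0/20 (H0) depth=20
  Q 112.6.208.79: descend 011100000000011011010000 ; hops seen [H0] ; pick H0
  + 102.110.146.58/32 (H0) depth=32
  + 55.99.90.200/31 (H4) depth=31
  + 0.0.0.0/1 (H5) depth=1
  - 55.99.90.200/31 clear@31
  - 102.110.146.58/32 clear@32
  + 112.6.208.0/24 (H0) depth=24
  Q 9.25.12.70: descend 00 ; hops seen [H5] ; pick H5
  Q 2.104.90.47: descend 00 ; hops seen [H5] ; pick H5
  + 112.6.208.224/28 (H2) depth=28
  Q 112.6.211.24: descend 0111000000000110110100 ; hops seen [H5,H0] ; pick H0
  - 112.6.208.0/24 clear@24
  + 71.81.51.121/32 (H2) depth=32
  - 112.6.208.224/28 clear@28
  Q 112.6.208.135: descend 0111000000000110110100001 ; hops seen [H5,H0] ; pick H0
  Q 71.81.51.121: descend 01000111010100010011001101111001 ; hops seen [H5,H2] ; pick H2
  + 55.96.0.0/12 (H0) depth=12
  Q 112.6.208.0: descend 011100000000011011010000 ; hops seen [H5,H0] ; pick H0
  + 102.96.0.0/12 (H3) depth=12
  + 112.6.208.0/24 (H3) depth=24
  - 102.96.0.0/12 clear@12
  + 71.81.51.121/32 (H2) depth=32
  + 0.0.0.0/0 (H5) depth=0
  + 102.110.146.0/24 (H0) depth=24
  + 0.0.0.0/0 (H2) depth=0

== LOOKUPS ==
["H0","H5","H5","H0","H0","H2","H0"]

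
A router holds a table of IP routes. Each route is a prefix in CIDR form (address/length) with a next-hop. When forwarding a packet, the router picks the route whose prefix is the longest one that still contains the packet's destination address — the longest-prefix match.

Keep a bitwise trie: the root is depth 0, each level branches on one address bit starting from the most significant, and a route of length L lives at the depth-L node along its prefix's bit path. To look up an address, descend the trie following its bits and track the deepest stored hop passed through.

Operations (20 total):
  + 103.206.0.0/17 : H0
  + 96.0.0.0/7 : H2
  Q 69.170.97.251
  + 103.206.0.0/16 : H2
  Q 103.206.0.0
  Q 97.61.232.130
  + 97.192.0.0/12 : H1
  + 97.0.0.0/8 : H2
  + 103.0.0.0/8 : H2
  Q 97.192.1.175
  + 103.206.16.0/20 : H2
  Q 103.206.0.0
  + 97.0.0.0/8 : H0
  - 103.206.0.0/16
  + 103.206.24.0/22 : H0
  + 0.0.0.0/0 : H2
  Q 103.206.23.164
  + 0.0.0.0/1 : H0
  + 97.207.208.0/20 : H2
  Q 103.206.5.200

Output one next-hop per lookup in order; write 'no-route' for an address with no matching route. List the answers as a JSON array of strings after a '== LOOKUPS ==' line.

Process each operation:
  + 103.206.0.0/17 (H0) depth=17
  + 96.0.0.0/7 (H2) depth=7
  lookup 69.170.97.251: bits 01 walk d0:-→d1:-→d2:- -> no-route
  + 103.206.0.0/16 (H2) depth=16
  lookup 103.206.0.0: bits 01100111110011100 walk d0:-→d1:-→d2:-→d3:-→d4:-→d5:-→d6:-→d7:-→d8:-→d9:-→d10:-→d11:-→d12:-→d13:-→d14:-→d15:-→d16:H2→d17:H0 -> H0
  lookup 97.61.232.130: bits 0110000 walk d0:-→d1:-→d2:-→d3:-→d4:-→d5:-→d6:-→d7:H2 -> H2
  + 97.192.0.0/12 (H1) depth=12
  + 97.0.0.0/8 (H2) depth=8
  + 103.0.0.0/8 (H2) depth=8
  lookup 97.192.1.175: bits 011000011100 walk d0:-→d1:-→d2:-→d3:-→d4:-→d5:-→d6:-→d7:H2→d8:H2→d9:-→d10:-→d11:-→d12:H1 -> H1
  + 103.206.16.0/20 (H2) depth=20
  lookup 103.206.0.0: bits 0110011111001110000 walk d0:-→d1:-→d2:-→d3:-→d4:-→d5:-→d6:-→d7:-→d8:H2→d9:-→d10:-→d11:-→d12:-→d13:-→d14:-→d15:-→d16:H2→d17:H0→d18:-→d19:- -> H0
  + 97.0.0.0/8 (H0) depth=8
  del 103.206.0.0/16 (clear depth 16)
  + 103.206.24.0/22 (H0) depth=22
  + 0.0.0.0/0 (H2) depth=0
  lookup 103.206.23.164: bits 01100111110011100001 walk d0:H2→d1:-→d2:-→d3:-→d4:-→d5:-→d6:-→d7:-→d8:H2→d9:-→d10:-→d11:-→d12:-→d13:-→d14:-→d15:-→d16:-→d17:H0→d18:-→d19:-→d20:H2 -> H2
  + 0.0.0.0/1 (H0) depth=1
  + 97.207.208.0/20 (H2) depth=20
  lookup 103.206.5.200: bits 0110011111001110000 walk d0:H2→d1:H0→d2:-→d3:-→d4:-→d5:-→d6:-→d7:-→d8:H2→d9:-→d10:-→d11:-→d12:-→d13:-→d14:-→d15:-→d16:-→d17:H0→d18:-→d19:- -> H0

== LOOKUPS ==
["no-route","H0","H2","H1","H0","H2","H0"]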